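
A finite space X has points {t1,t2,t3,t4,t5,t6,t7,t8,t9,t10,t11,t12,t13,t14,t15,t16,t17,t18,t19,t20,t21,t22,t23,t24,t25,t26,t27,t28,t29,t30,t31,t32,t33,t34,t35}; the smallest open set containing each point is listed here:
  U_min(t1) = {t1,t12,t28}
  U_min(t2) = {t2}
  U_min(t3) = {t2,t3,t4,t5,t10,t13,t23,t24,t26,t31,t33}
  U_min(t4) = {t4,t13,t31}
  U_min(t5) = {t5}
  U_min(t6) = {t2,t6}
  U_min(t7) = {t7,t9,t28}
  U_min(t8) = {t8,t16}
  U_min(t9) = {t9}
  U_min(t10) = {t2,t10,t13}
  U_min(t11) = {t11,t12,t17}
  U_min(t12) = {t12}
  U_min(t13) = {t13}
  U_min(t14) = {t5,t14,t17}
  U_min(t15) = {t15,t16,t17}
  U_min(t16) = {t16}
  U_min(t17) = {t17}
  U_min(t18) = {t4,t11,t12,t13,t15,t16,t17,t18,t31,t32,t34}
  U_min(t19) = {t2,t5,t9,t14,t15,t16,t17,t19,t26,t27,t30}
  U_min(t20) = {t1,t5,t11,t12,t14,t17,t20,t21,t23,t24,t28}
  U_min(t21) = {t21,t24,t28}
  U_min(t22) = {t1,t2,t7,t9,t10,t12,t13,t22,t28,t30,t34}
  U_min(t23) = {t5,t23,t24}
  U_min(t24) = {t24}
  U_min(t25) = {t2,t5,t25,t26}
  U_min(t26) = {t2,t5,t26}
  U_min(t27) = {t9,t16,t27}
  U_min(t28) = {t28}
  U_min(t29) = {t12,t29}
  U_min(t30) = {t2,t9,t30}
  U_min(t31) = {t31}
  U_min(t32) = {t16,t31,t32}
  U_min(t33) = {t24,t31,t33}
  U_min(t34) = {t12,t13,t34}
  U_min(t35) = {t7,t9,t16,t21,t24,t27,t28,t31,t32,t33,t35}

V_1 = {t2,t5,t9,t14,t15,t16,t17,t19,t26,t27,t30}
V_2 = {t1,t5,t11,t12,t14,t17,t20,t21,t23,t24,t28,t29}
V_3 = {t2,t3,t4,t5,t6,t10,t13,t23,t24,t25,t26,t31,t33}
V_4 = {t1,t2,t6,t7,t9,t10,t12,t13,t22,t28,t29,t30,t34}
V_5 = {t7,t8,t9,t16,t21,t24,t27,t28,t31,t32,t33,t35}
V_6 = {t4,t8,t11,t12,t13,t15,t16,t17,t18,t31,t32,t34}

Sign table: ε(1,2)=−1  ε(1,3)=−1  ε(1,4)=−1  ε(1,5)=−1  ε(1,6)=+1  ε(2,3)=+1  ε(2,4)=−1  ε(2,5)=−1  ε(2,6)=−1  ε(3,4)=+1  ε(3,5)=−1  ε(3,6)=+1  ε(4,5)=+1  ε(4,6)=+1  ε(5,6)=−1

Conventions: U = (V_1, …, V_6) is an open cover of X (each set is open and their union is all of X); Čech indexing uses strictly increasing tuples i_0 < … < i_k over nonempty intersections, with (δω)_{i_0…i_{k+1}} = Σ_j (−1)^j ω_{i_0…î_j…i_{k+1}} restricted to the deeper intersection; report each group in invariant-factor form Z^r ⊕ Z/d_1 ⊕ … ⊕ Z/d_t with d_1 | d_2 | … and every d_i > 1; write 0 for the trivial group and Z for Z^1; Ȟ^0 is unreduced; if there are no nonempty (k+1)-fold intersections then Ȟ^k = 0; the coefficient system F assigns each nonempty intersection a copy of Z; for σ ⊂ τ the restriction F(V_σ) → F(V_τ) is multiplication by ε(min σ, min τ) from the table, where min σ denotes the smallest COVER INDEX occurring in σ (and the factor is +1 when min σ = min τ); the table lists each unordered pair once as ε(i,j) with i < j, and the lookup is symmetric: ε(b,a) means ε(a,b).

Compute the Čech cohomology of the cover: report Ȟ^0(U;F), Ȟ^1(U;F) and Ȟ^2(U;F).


cover nerve:
  V12={t5,t14,t17} V13={t2,t5,t26} V14={t2,t9,t30} V15={t9,t16,t27} V16={t15,t16,t17} V23={t5,t23,t24} V24={t1,t12,t28,t29} V25={t21,t24,t28} V26={t11,t12,t17} V34={t2,t6,t10,t13} V35={t24,t31,t33} V36={t4,t13,t31} V45={t7,t9,t28} V46={t12,t13,t34} V56={t8,t16,t31,t32}
  V123={t5} V126={t17} V134={t2} V145={t9} V156={t16} V235={t24} V245={t28} V246={t12} V346={t13} V356={t31}
C dims 6,15,10; δ0: rk 6, SNF 1^5·2; δ1: rk 9, SNF 1^9
Ȟ^0: (6−6)−0=0 ⇒ 0
Ȟ^1: (15−9)−6=0 plus torsion [2] ⇒ Z/2
Ȟ^2: (10−0)−9=1 ⇒ Z

Ȟ^0 ≅ 0,  Ȟ^1 ≅ Z/2,  Ȟ^2 ≅ Z


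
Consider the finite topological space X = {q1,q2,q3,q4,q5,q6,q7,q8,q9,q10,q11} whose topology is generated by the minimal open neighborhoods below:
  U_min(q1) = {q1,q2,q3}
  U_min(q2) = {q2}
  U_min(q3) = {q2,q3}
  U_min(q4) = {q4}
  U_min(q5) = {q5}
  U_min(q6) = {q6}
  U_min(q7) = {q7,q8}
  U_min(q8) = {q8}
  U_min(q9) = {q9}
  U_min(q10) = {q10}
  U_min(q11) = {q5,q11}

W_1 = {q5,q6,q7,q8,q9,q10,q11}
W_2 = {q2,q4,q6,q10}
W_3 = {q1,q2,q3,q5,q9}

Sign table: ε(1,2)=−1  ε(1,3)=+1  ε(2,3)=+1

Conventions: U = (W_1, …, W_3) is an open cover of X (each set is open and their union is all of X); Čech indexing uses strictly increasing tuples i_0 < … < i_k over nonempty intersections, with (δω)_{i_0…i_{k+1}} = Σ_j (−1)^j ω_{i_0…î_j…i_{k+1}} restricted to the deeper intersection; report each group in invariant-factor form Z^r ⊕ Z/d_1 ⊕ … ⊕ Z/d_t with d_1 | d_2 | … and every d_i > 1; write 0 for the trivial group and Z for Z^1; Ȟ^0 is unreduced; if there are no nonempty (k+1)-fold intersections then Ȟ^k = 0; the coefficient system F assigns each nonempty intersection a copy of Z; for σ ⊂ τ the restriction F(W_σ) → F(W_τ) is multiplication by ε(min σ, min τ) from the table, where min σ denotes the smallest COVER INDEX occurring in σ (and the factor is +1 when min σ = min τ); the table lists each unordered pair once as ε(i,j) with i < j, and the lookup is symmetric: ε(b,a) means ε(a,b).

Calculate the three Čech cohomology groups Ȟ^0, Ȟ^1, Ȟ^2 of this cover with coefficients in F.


nerve simplices:
  W12={q6,q10} W13={q5,q9} W23={q2}
C dims 3,3; δ0: rk 3, SNF 1^2·2
degree 0: 3−3−0 = 0 → Ȟ^0 ≅ 0
degree 1: 3−0−3 = 0 plus torsion [2] → Ȟ^1 ≅ Z/2
degree 2: 0−0−0 = 0 → Ȟ^2 ≅ 0

Ȟ^0(U;F) ≅ 0, Ȟ^1(U;F) ≅ Z/2 and Ȟ^2(U;F) ≅ 0


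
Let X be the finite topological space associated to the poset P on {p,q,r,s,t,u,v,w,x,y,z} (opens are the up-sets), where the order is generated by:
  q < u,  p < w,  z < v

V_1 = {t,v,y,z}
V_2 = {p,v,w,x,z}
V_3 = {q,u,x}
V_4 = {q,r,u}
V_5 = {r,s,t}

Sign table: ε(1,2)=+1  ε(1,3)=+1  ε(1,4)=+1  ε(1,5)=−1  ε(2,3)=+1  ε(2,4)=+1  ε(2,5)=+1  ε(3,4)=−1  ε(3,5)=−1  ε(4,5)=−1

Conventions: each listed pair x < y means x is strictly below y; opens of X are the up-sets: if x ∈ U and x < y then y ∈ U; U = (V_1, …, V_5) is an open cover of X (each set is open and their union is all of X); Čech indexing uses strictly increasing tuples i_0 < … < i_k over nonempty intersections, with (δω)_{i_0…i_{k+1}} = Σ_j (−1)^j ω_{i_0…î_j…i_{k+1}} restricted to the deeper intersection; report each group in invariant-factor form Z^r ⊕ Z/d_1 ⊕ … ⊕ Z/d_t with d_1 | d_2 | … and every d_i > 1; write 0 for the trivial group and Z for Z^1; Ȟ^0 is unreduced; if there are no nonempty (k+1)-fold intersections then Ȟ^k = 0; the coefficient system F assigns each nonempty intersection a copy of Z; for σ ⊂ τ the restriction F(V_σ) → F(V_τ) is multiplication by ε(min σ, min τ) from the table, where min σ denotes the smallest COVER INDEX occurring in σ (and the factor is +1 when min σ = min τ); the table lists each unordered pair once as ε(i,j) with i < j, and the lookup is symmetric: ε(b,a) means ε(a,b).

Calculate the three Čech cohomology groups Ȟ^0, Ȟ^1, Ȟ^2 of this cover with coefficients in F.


cover nerve:
  V12={v,z} V15={t} V23={x} V34={q,u} V45={r}
C dims 5,5; δ0: rk 5, SNF 1^4·2
Ȟ^0: (5−5)−0=0 ⇒ 0
Ȟ^1: (5−0)−5=0 plus torsion [2] ⇒ Z/2
Ȟ^2: (0−0)−0=0 ⇒ 0

Ȟ^0 = 0,  Ȟ^1 = Z/2,  Ȟ^2 = 0


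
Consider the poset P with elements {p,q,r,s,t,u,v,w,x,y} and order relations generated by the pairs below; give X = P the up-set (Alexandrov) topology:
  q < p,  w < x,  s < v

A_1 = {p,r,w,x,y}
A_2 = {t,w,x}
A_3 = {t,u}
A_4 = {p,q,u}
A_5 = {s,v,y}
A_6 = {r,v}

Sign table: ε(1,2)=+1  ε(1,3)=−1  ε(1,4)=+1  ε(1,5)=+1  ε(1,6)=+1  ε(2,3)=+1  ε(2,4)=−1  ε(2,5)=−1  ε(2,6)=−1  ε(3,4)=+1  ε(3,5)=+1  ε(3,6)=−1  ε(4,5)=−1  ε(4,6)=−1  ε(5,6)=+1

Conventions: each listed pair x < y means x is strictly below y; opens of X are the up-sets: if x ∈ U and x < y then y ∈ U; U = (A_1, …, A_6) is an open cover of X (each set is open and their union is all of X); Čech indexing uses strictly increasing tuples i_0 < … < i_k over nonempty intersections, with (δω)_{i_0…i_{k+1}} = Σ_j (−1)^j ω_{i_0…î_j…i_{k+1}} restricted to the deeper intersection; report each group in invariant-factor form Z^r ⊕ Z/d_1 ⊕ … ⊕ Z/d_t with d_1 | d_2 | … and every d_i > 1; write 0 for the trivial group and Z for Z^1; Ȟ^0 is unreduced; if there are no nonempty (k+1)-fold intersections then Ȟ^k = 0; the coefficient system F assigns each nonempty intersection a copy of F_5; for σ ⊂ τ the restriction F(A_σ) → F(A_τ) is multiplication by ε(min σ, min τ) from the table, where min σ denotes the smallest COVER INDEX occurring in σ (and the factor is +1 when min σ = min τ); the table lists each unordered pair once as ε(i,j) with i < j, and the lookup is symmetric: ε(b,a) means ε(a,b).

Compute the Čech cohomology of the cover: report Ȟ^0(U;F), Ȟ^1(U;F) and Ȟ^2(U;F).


Ȟ^0(U;F) ≅ Z/5, Ȟ^1(U;F) ≅ Z/5 ⊕ Z/5, Ȟ^2(U;F) ≅ 0

cover nerve:
  A12={w,x} A14={p} A15={y} A16={r} A23={t} A34={u} A56={v}
C dims 6,7; δ0: rk_F5 5
Ȟ^0: (6−5)−0=1 ⇒ Z/5
Ȟ^1: (7−0)−5=2 ⇒ Z/5 ⊕ Z/5
Ȟ^2: (0−0)−0=0 ⇒ 0


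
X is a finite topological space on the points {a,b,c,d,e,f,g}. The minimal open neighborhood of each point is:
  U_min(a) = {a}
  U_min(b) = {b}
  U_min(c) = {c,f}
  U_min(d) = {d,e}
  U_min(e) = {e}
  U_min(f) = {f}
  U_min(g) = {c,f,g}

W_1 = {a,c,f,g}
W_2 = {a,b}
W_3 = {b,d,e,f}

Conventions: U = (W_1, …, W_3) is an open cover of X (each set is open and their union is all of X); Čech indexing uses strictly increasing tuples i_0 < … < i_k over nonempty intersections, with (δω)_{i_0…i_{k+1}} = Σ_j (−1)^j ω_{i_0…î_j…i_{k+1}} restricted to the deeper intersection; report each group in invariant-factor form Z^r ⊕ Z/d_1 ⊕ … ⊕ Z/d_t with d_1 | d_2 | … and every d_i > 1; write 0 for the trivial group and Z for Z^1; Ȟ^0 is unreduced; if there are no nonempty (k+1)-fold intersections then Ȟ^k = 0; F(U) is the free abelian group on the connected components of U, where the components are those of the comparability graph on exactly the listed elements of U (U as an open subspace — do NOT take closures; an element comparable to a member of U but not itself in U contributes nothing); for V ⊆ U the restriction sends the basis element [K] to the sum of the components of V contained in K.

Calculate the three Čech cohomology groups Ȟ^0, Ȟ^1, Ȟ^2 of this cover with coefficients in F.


Ȟ^0(U;F) ≅ Z^4, Ȟ^1(U;F) ≅ 0 and Ȟ^2(U;F) ≅ 0

nerve of the cover:
  W12={a} W13={f} W23={b}
components per intersection:
  W1: {a} {c,f,g}
  W2: {a} {b}
  W3: {b} {d,e} {f}
  W12: {a}
  W13: {f}
  W23: {b}
C dims 7,3; δ0: rk 3, SNF 1^3
Ȟ^0 = (7 − 3) − 0 = 4, so Ȟ^0 ≅ Z^4
Ȟ^1 = (3 − 0) − 3 = 0, so Ȟ^1 ≅ 0
Ȟ^2 = (0 − 0) − 0 = 0, so Ȟ^2 ≅ 0


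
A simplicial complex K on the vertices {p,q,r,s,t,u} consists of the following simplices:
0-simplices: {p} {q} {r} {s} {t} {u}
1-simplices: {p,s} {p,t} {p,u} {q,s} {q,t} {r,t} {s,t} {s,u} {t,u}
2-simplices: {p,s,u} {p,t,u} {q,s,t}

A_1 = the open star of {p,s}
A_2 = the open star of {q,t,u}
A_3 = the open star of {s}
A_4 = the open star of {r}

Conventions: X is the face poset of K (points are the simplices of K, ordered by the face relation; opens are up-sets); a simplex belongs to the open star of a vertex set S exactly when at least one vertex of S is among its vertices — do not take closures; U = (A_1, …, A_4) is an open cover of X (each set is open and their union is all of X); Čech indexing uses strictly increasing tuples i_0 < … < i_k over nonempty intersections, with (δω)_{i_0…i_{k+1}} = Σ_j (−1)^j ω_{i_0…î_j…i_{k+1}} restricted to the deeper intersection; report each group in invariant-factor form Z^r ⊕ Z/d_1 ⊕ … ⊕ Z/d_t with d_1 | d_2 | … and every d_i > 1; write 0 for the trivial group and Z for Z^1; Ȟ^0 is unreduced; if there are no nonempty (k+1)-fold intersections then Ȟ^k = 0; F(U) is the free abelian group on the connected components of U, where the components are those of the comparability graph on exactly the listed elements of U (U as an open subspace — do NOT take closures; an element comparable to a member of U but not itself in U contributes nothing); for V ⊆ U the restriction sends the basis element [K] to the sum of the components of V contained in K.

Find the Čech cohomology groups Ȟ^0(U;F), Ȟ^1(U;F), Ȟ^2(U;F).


Ȟ^0 = Z, Ȟ^1 = Z, Ȟ^2 = 0

intersection data:
  A1={{p},{s},{p,s},{p,t},{p,u},{q,s},{s,t},{s,u},{p,s,u},{p,t,u},{q,s,t}} A2={{q},{t},{u},{p,t},{p,u},{q,s},{q,t},{r,t},{s,t},{s,u},{t,u},{p,s,u},{p,t,u},{q,s,t}} A3={{s},{p,s},{q,s},{s,t},{s,u},{p,s,u},{q,s,t}} A4={{r},{r,t}}
  A12={{p,t},{p,u},{q,s},{s,t},{s,u},{p,s,u},{p,t,u},{q,s,t}} A13={{s},{p,s},{q,s},{s,t},{s,u},{p,s,u},{q,s,t}} A23={{q,s},{s,t},{s,u},{p,s,u},{q,s,t}} A24={{r,t}}
  A123={{q,s},{s,t},{s,u},{p,s,u},{q,s,t}}
components per intersection:
  A1: {{p},{s},{p,s},{p,t},{p,u},{q,s},{s,t},{s,u},{p,s,u},{p,t,u},{q,s,t}}
  A2: {{q},{t},{u},{p,t},{p,u},{q,s},{q,t},{r,t},{s,t},{s,u},{t,u},{p,s,u},{p,t,u},{q,s,t}}
  A3: {{s},{p,s},{q,s},{s,t},{s,u},{p,s,u},{q,s,t}}
  A4: {{r},{r,t}}
  A12: {{p,t},{p,u},{s,u},{p,s,u},{p,t,u}} {{q,s},{s,t},{q,s,t}}
  A13: {{s},{p,s},{q,s},{s,t},{s,u},{p,s,u},{q,s,t}}
  A23: {{q,s},{s,t},{q,s,t}} {{s,u},{p,s,u}}
  A24: {{r,t}}
  A123: {{q,s},{s,t},{q,s,t}} {{s,u},{p,s,u}}
C dims 4,6,2; δ0: rk 3, SNF 1^3; δ1: rk 2, SNF 1^2
Ȟ^0 = (4 − 3) − 0 = 1, so Ȟ^0 ≅ Z
Ȟ^1 = (6 − 2) − 3 = 1, so Ȟ^1 ≅ Z
Ȟ^2 = (2 − 0) − 2 = 0, so Ȟ^2 ≅ 0


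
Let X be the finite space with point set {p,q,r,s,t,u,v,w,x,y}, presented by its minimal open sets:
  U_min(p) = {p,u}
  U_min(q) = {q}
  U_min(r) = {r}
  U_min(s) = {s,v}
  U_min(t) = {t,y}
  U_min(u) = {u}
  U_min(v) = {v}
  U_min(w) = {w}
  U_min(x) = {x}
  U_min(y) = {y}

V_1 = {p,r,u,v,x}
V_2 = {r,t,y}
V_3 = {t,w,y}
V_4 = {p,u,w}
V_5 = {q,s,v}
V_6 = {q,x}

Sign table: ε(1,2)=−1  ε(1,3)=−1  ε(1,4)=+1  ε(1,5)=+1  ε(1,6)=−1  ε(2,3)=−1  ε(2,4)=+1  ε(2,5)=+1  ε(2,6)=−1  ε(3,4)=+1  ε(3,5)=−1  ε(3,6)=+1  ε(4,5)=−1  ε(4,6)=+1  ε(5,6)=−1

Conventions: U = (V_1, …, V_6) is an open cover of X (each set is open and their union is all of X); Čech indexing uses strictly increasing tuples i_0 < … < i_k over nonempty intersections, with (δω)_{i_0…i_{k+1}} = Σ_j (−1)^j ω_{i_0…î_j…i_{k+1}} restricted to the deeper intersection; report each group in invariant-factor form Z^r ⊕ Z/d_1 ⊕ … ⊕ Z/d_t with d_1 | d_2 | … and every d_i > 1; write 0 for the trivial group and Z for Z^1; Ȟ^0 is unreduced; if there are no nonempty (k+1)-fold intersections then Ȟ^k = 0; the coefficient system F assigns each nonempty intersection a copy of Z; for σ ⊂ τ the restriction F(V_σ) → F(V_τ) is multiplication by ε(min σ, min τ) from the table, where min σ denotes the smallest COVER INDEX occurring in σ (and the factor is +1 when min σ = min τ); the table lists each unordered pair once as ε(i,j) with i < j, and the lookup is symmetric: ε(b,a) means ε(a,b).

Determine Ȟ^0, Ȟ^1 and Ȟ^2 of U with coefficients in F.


Ȟ^0 ≅ Z; Ȟ^1 ≅ Z^2; Ȟ^2 ≅ 0

intersection data:
  V12={r} V14={p,u} V15={v} V16={x} V23={t,y} V34={w} V56={q}
C dims 6,7; δ0: rk 5, SNF 1^5
Ȟ^0 = (6 − 5) − 0 = 1, so Ȟ^0 ≅ Z
Ȟ^1 = (7 − 0) − 5 = 2, so Ȟ^1 ≅ Z^2
Ȟ^2 = (0 − 0) − 0 = 0, so Ȟ^2 ≅ 0


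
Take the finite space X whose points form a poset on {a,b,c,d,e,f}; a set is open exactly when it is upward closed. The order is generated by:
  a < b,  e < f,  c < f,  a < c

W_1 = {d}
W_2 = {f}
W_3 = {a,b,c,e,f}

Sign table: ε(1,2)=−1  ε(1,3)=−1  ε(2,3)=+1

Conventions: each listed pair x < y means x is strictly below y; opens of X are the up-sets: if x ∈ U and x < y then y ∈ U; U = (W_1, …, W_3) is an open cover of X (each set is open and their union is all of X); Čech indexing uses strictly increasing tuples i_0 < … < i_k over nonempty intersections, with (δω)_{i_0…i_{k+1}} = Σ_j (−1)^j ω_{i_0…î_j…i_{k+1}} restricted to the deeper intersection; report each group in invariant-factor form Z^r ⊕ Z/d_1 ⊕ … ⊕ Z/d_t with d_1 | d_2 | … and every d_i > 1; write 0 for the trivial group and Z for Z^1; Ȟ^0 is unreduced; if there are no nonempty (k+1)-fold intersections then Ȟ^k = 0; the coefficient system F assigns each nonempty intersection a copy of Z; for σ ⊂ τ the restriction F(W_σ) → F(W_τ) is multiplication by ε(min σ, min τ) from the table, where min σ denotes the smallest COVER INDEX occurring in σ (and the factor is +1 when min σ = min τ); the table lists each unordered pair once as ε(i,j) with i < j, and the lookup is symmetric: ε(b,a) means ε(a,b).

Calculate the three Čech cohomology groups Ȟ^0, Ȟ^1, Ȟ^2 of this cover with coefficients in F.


Ȟ^0 ≅ Z^2, Ȟ^1 ≅ 0 and Ȟ^2 ≅ 0

nonempty overlaps:
  W23={f}
C dims 3,1; δ0: rk 1, SNF 1^1
degree 0: 3−1−0 = 2 → Ȟ^0 ≅ Z^2
degree 1: 1−0−1 = 0 → Ȟ^1 ≅ 0
degree 2: 0−0−0 = 0 → Ȟ^2 ≅ 0


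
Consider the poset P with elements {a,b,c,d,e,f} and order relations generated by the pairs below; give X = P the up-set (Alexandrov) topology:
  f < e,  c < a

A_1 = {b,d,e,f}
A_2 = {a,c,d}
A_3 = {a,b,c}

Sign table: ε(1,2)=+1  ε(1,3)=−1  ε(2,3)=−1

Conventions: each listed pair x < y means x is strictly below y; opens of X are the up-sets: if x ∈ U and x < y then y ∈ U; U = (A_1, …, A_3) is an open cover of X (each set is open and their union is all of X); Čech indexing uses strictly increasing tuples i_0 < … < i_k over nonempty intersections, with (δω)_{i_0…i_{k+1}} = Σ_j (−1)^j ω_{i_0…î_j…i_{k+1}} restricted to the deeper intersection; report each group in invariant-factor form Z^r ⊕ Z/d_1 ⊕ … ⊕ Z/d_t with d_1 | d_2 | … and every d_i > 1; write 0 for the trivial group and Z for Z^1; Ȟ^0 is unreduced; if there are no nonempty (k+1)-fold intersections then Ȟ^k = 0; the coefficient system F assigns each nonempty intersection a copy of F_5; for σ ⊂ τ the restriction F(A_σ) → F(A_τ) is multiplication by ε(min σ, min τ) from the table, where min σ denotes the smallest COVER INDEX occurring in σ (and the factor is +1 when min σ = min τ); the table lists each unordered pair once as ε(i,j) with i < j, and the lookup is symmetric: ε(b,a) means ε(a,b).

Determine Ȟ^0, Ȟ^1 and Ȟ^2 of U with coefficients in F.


cover nerve:
  A12={d} A13={b} A23={a,c}
C dims 3,3; δ0: rk_F5 2
Ȟ^0: (3−2)−0=1 ⇒ Z/5
Ȟ^1: (3−0)−2=1 ⇒ Z/5
Ȟ^2: (0−0)−0=0 ⇒ 0

Ȟ^0 ≅ Z/5,  Ȟ^1 ≅ Z/5,  Ȟ^2 ≅ 0


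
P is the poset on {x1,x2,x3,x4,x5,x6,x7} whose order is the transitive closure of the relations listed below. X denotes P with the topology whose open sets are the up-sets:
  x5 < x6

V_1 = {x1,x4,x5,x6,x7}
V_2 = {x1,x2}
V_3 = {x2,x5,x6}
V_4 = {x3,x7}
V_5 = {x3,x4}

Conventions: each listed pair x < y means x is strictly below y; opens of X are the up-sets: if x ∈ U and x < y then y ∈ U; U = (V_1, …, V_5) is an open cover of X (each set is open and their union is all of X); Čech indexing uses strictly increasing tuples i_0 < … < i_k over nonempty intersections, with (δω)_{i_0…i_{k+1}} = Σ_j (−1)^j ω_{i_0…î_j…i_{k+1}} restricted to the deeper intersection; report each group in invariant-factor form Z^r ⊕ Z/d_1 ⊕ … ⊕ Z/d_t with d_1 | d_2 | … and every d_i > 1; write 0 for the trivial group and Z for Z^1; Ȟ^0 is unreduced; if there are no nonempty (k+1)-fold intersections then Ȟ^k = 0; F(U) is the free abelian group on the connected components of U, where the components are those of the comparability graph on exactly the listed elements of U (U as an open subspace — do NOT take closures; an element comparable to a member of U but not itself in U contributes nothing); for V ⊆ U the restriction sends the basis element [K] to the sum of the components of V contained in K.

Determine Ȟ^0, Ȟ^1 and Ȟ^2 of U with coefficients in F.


Ȟ^0 = Z^6, Ȟ^1 = 0 and Ȟ^2 = 0

nerve simplices:
  V12={x1} V13={x5,x6} V14={x7} V15={x4} V23={x2} V45={x3}
components per intersection:
  V1: {x1} {x4} {x5,x6} {x7}
  V2: {x1} {x2}
  V3: {x2} {x5,x6}
  V4: {x3} {x7}
  V5: {x3} {x4}
  V12: {x1}
  V13: {x5,x6}
  V14: {x7}
  V15: {x4}
  V23: {x2}
  V45: {x3}
C dims 12,6; δ0: rk 6, SNF 1^6
degree 0: 12−6−0 = 6 → Ȟ^0 ≅ Z^6
degree 1: 6−0−6 = 0 → Ȟ^1 ≅ 0
degree 2: 0−0−0 = 0 → Ȟ^2 ≅ 0


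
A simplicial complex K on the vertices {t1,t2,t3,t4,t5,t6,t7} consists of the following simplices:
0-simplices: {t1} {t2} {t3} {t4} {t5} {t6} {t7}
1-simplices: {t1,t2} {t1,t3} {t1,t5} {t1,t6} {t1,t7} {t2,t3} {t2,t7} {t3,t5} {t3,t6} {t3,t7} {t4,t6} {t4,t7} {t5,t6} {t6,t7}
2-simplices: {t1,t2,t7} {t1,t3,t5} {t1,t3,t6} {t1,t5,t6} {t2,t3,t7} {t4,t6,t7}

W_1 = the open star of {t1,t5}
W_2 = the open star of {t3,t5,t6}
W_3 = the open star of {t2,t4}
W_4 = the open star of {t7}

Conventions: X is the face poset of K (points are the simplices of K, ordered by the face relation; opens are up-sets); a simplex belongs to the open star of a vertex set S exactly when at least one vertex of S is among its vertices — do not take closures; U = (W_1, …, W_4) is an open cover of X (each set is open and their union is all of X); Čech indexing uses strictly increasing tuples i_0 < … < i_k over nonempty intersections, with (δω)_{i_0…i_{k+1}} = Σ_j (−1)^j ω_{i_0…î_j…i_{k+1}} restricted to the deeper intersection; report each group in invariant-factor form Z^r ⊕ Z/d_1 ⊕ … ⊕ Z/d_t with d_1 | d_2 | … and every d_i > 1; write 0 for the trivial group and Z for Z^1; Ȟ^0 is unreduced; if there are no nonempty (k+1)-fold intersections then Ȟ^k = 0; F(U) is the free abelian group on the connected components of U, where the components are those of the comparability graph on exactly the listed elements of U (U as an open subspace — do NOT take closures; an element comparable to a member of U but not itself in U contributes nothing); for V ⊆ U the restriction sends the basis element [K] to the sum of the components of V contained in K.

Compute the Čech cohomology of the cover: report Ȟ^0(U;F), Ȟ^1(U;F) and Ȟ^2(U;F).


Ȟ^0(U;F) ≅ Z, Ȟ^1(U;F) ≅ Z^2, Ȟ^2(U;F) ≅ 0

nonempty overlaps:
  W1={{t1},{t5},{t1,t2},{t1,t3},{t1,t5},{t1,t6},{t1,t7},{t3,t5},{t5,t6},{t1,t2,t7},{t1,t3,t5},{t1,t3,t6},{t1,t5,t6}} W2={{t3},{t5},{t6},{t1,t3},{t1,t5},{t1,t6},{t2,t3},{t3,t5},{t3,t6},{t3,t7},{t4,t6},{t5,t6},{t6,t7},{t1,t3,t5},{t1,t3,t6},{t1,t5,t6},{t2,t3,t7},{t4,t6,t7}} W3={{t2},{t4},{t1,t2},{t2,t3},{t2,t7},{t4,t6},{t4,t7},{t1,t2,t7},{t2,t3,t7},{t4,t6,t7}} W4={{t7},{t1,t7},{t2,t7},{t3,t7},{t4,t7},{t6,t7},{t1,t2,t7},{t2,t3,t7},{t4,t6,t7}}
  W12={{t5},{t1,t3},{t1,t5},{t1,t6},{t3,t5},{t5,t6},{t1,t3,t5},{t1,t3,t6},{t1,t5,t6}} W13={{t1,t2},{t1,t2,t7}} W14={{t1,t7},{t1,t2,t7}} W23={{t2,t3},{t4,t6},{t2,t3,t7},{t4,t6,t7}} W24={{t3,t7},{t6,t7},{t2,t3,t7},{t4,t6,t7}} W34={{t2,t7},{t4,t7},{t1,t2,t7},{t2,t3,t7},{t4,t6,t7}}
  W134={{t1,t2,t7}} W234={{t2,t3,t7},{t4,t6,t7}}
components per intersection:
  W1: {{t1},{t5},{t1,t2},{t1,t3},{t1,t5},{t1,t6},{t1,t7},{t3,t5},{t5,t6},{t1,t2,t7},{t1,t3,t5},{t1,t3,t6},{t1,t5,t6}}
  W2: {{t3},{t5},{t6},{t1,t3},{t1,t5},{t1,t6},{t2,t3},{t3,t5},{t3,t6},{t3,t7},{t4,t6},{t5,t6},{t6,t7},{t1,t3,t5},{t1,t3,t6},{t1,t5,t6},{t2,t3,t7},{t4,t6,t7}}
  W3: {{t2},{t1,t2},{t2,t3},{t2,t7},{t1,t2,t7},{t2,t3,t7}} {{t4},{t4,t6},{t4,t7},{t4,t6,t7}}
  W4: {{t7},{t1,t7},{t2,t7},{t3,t7},{t4,t7},{t6,t7},{t1,t2,t7},{t2,t3,t7},{t4,t6,t7}}
  W12: {{t5},{t1,t3},{t1,t5},{t1,t6},{t3,t5},{t5,t6},{t1,t3,t5},{t1,t3,t6},{t1,t5,t6}}
  W13: {{t1,t2},{t1,t2,t7}}
  W14: {{t1,t7},{t1,t2,t7}}
  W23: {{t2,t3},{t2,t3,t7}} {{t4,t6},{t4,t6,t7}}
  W24: {{t3,t7},{t2,t3,t7}} {{t6,t7},{t4,t6,t7}}
  W34: {{t2,t7},{t1,t2,t7},{t2,t3,t7}} {{t4,t7},{t4,t6,t7}}
  W134: {{t1,t2,t7}}
  W234: {{t2,t3,t7}} {{t4,t6,t7}}
C dims 5,9,3; δ0: rk 4, SNF 1^4; δ1: rk 3, SNF 1^3
degree 0: 5−4−0 = 1 → Ȟ^0 ≅ Z
degree 1: 9−3−4 = 2 → Ȟ^1 ≅ Z^2
degree 2: 3−0−3 = 0 → Ȟ^2 ≅ 0


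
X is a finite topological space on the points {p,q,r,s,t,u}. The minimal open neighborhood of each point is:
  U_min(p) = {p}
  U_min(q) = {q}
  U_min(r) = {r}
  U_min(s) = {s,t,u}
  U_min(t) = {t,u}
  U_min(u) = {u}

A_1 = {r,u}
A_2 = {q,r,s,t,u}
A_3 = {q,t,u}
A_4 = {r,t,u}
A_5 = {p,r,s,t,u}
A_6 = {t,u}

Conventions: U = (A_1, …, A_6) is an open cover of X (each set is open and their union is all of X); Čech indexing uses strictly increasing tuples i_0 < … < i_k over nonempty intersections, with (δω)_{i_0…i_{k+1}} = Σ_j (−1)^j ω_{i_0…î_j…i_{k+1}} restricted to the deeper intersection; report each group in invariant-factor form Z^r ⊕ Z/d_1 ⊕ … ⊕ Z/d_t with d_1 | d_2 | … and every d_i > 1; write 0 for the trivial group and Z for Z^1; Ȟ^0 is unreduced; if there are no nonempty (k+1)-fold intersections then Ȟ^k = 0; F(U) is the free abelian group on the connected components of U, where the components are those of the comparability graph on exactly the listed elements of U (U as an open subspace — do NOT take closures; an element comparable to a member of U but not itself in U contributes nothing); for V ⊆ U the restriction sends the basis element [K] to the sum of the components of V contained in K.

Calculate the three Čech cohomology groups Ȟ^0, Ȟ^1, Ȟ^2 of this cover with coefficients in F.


Ȟ^0 = Z^4; Ȟ^1 = 0; Ȟ^2 = 0

cover nerve:
  A12={r,u} A13={u} A14={r,u} A15={r,u} A16={u} A23={q,t,u} A24={r,t,u} A25={r,s,t,u} A26={t,u} A34={t,u} A35={t,u} A36={t,u} A45={r,t,u} A46={t,u} A56={t,u}
  A123={u} A124={r,u} A125={r,u} A126={u} A134={u} A135={u} A136={u} A145={r,u} A146={u} A156={u} A234={t,u} A235={t,u} A236={t,u} A245={r,t,u} A246={t,u} A256={t,u} A345={t,u} A346={t,u} A356={t,u} A456={t,u}
  A1234={u} A1235={u} A1236={u} A1245={r,u} A1246={u} A1256={u} A1345={u} A1346={u} A1356={u} A1456={u} A2345={t,u} A2346={t,u} A2356={t,u} A2456={t,u} A3456={t,u}
  A12345={u} A12346={u} A12356={u} A12456={u} A13456={u} A23456={t,u}
  A123456={u}
components per intersection:
  A1: {r} {u}
  A2: {q} {r} {s,t,u}
  A3: {q} {t,u}
  A4: {r} {t,u}
  A5: {p} {r} {s,t,u}
  A6: {t,u}
  A12: {r} {u}
  A13: {u}
  A14: {r} {u}
  A15: {r} {u}
  A16: {u}
  A23: {q} {t,u}
  A24: {r} {t,u}
  A25: {r} {s,t,u}
  A26: {t,u}
  A34: {t,u}
  A35: {t,u}
  A36: {t,u}
  A45: {r} {t,u}
  A46: {t,u}
  A56: {t,u}
  A123: {u}
  A124: {r} {u}
  A125: {r} {u}
  A126: {u}
  A134: {u}
  A135: {u}
  A136: {u}
  A145: {r} {u}
  A146: {u}
  A156: {u}
  A234: {t,u}
  A235: {t,u}
  A236: {t,u}
  A245: {r} {t,u}
  A246: {t,u}
  A256: {t,u}
  A345: {t,u}
  A346: {t,u}
  A356: {t,u}
  A456: {t,u}
  A1234: {u}
  A1235: {u}
  A1236: {u}
  A1245: {r} {u}
  A1246: {u}
  A1256: {u}
  A1345: {u}
  A1346: {u}
  A1356: {u}
  A1456: {u}
  A2345: {t,u}
  A2346: {t,u}
  A2356: {t,u}
  A2456: {t,u}
  A3456: {t,u}
  A12345: {u}
  A12346: {u}
  A12356: {u}
  A12456: {u}
  A13456: {u}
  A23456: {t,u}
  A123456: {u}
C dims 13,22,24,16; δ0: rk 9, SNF 1^9; δ1: rk 13, SNF 1^13; δ2: rk 11, SNF 1^11
Ȟ^0: (13−9)−0=4 ⇒ Z^4
Ȟ^1: (22−13)−9=0 ⇒ 0
Ȟ^2: (24−11)−13=0 ⇒ 0


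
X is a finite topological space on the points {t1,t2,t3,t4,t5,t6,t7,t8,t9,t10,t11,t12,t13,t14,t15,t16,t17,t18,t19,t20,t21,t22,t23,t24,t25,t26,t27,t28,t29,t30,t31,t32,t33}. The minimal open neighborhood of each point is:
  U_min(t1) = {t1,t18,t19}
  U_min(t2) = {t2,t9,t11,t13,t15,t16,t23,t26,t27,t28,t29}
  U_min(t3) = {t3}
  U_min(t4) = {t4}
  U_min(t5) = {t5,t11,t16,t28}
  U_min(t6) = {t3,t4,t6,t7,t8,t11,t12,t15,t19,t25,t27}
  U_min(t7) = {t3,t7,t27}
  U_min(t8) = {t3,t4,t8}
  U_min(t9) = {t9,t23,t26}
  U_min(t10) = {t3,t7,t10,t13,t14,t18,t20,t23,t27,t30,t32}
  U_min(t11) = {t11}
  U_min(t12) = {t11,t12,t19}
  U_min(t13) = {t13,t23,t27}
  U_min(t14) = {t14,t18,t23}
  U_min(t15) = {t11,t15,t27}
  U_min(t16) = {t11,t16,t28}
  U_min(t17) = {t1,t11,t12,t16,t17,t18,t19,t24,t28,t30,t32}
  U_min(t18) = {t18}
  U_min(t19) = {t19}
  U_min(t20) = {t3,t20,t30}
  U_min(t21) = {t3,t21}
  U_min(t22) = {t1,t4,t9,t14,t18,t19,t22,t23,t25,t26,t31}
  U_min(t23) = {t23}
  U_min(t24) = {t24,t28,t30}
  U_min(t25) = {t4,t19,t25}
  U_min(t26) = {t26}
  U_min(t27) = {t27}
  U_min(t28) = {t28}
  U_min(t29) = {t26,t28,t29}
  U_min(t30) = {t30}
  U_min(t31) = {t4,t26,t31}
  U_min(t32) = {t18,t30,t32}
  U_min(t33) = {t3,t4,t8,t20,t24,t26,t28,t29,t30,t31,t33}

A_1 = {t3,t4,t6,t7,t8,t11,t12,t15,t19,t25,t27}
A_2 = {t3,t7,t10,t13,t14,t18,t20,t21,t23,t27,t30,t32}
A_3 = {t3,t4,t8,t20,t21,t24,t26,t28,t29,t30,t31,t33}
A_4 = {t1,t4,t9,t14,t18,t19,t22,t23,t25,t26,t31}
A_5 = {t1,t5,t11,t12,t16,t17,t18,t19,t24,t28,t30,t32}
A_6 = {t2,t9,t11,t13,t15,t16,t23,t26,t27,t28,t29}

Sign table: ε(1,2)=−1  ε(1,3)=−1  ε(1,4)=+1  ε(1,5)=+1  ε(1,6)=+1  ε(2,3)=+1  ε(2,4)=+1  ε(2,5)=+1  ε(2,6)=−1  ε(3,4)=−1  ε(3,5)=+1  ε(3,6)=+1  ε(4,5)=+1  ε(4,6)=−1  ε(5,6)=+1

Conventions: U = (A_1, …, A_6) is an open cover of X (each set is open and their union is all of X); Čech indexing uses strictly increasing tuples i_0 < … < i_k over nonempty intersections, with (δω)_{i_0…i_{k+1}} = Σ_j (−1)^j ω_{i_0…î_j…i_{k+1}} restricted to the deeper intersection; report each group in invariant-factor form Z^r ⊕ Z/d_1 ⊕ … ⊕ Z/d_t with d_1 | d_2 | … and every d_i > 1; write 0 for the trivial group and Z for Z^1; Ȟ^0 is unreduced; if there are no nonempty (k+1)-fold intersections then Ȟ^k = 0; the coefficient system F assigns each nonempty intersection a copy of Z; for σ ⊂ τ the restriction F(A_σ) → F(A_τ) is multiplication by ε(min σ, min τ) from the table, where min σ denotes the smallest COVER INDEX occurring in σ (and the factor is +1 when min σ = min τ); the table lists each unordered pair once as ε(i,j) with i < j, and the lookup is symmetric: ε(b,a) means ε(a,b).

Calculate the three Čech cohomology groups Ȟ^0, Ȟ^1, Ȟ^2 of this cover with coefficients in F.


Ȟ^0 = 0,  Ȟ^1 = Z/2,  Ȟ^2 = Z

nonempty overlaps:
  A12={t3,t7,t27} A13={t3,t4,t8} A14={t4,t19,t25} A15={t11,t12,t19} A16={t11,t15,t27} A23={t3,t20,t21,t30} A24={t14,t18,t23} A25={t18,t30,t32} A26={t13,t23,t27} A34={t4,t26,t31} A35={t24,t28,t30} A36={t26,t28,t29} A45={t1,t18,t19} A46={t9,t23,t26} A56={t11,t16,t28}
  A123={t3} A126={t27} A134={t4} A145={t19} A156={t11} A235={t30} A245={t18} A246={t23} A346={t26} A356={t28}
C dims 6,15,10; δ0: rk 6, SNF 1^5·2; δ1: rk 9, SNF 1^9
degree 0: 6−6−0 = 0 → Ȟ^0 ≅ 0
degree 1: 15−9−6 = 0 plus torsion [2] → Ȟ^1 ≅ Z/2
degree 2: 10−0−9 = 1 → Ȟ^2 ≅ Z


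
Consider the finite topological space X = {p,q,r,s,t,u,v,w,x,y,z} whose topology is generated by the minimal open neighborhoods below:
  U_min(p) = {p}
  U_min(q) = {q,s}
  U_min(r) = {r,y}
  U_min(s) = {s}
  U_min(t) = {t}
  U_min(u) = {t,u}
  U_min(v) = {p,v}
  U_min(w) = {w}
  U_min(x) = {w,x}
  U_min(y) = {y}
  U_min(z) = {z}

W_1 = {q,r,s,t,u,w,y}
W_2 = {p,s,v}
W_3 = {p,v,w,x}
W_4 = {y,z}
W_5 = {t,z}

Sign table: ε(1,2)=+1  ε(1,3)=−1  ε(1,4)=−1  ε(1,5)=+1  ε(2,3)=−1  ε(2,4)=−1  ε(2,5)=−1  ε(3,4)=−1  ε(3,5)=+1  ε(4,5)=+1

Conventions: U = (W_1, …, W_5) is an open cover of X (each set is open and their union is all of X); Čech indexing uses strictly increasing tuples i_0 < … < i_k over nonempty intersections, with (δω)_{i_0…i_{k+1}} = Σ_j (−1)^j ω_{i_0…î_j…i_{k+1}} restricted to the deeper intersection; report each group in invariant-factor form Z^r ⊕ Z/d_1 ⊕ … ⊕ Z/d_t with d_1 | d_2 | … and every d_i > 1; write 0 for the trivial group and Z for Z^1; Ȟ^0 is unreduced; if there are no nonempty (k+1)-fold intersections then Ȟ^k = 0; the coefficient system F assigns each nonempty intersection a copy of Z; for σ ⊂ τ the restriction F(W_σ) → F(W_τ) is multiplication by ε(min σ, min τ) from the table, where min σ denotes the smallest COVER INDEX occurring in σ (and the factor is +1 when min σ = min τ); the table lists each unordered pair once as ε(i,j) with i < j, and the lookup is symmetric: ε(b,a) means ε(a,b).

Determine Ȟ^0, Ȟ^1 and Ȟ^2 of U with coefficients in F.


Ȟ^0(U;F) ≅ 0,  Ȟ^1(U;F) ≅ Z ⊕ Z/2,  Ȟ^2(U;F) ≅ 0

nerve of the cover:
  W12={s} W13={w} W14={y} W15={t} W23={p,v} W45={z}
C dims 5,6; δ0: rk 5, SNF 1^4·2
Ȟ^0 = (5 − 5) − 0 = 0, so Ȟ^0 ≅ 0
Ȟ^1 = (6 − 0) − 5 = 1 plus torsion [2], so Ȟ^1 ≅ Z ⊕ Z/2
Ȟ^2 = (0 − 0) − 0 = 0, so Ȟ^2 ≅ 0


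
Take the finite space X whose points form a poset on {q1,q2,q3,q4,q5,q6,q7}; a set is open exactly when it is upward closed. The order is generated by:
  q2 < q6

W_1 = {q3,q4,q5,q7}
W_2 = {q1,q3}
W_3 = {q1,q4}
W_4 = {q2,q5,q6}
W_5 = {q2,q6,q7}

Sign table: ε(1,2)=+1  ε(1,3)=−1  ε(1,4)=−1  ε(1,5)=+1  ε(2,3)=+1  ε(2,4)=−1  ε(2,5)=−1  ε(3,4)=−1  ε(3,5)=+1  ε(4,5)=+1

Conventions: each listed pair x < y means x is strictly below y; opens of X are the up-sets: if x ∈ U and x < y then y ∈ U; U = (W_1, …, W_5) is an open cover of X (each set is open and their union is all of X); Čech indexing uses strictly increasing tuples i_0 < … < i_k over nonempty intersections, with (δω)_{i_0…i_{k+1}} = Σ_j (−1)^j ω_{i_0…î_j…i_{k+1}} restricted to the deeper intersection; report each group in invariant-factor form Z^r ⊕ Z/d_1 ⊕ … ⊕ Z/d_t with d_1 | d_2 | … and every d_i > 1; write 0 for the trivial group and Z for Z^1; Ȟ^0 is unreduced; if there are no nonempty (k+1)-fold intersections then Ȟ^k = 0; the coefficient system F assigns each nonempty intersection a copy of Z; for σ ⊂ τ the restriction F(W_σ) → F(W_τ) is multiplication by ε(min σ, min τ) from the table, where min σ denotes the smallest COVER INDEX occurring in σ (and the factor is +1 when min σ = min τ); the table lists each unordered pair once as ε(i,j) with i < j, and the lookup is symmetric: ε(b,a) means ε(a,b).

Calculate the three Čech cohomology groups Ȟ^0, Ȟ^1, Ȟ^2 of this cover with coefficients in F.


nonempty intersections:
  W12={q3} W13={q4} W14={q5} W15={q7} W23={q1} W45={q2,q6}
C dims 5,6; δ0: rk 5, SNF 1^4·2
Ȟ^0: (5−5)−0=0 ⇒ 0
Ȟ^1: (6−0)−5=1 plus torsion [2] ⇒ Z ⊕ Z/2
Ȟ^2: (0−0)−0=0 ⇒ 0

Ȟ^0 ≅ 0; Ȟ^1 ≅ Z ⊕ Z/2; Ȟ^2 ≅ 0


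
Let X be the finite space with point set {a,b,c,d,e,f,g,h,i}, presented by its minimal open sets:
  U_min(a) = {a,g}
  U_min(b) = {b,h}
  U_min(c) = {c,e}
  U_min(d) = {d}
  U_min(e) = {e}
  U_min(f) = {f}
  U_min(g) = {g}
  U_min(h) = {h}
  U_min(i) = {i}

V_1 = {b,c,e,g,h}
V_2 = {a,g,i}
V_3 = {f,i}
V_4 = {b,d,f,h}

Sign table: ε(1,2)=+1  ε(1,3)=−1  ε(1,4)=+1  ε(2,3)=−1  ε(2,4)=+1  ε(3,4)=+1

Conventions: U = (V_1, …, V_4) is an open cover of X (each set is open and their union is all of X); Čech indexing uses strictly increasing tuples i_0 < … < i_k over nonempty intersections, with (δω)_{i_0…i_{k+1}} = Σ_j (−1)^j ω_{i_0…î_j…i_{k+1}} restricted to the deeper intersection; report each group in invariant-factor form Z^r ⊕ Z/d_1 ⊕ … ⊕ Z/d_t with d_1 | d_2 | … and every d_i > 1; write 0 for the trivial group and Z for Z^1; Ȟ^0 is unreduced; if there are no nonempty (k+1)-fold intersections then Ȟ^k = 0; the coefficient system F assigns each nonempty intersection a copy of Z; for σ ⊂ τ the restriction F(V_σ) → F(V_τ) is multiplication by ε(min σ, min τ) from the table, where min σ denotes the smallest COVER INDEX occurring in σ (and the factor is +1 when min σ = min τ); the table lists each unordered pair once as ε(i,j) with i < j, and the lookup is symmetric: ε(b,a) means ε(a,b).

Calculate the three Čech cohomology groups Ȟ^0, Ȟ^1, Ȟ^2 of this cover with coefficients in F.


Ȟ^0(U;F) ≅ 0, Ȟ^1(U;F) ≅ Z/2 and Ȟ^2(U;F) ≅ 0

intersection data:
  V12={g} V14={b,h} V23={i} V34={f}
C dims 4,4; δ0: rk 4, SNF 1^3·2
Ȟ^0 = (4 − 4) − 0 = 0, so Ȟ^0 ≅ 0
Ȟ^1 = (4 − 0) − 4 = 0 plus torsion [2], so Ȟ^1 ≅ Z/2
Ȟ^2 = (0 − 0) − 0 = 0, so Ȟ^2 ≅ 0


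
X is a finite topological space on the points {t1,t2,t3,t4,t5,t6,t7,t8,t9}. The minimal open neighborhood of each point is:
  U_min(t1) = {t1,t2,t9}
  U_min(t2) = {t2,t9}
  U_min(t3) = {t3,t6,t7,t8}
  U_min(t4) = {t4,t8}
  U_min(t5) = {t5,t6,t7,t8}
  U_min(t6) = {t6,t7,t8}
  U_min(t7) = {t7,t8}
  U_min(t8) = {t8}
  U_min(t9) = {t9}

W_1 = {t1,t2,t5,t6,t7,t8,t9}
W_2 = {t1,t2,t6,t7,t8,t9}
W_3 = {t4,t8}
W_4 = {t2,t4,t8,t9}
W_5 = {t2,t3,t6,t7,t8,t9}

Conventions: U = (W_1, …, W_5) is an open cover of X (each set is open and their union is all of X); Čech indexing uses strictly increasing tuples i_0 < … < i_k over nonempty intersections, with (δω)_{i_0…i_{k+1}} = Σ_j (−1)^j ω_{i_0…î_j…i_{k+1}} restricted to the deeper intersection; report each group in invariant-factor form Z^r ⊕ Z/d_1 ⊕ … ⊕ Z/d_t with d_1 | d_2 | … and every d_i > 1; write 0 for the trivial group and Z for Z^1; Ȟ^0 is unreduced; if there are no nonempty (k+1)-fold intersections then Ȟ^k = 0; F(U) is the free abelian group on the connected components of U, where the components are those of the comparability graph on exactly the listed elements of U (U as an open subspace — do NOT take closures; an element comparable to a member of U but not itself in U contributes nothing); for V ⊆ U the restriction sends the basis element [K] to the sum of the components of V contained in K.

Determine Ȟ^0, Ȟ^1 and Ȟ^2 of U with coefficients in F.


Ȟ^0 ≅ Z^2, Ȟ^1 ≅ 0, Ȟ^2 ≅ 0

nerve of the cover:
  W12={t1,t2,t6,t7,t8,t9} W13={t8} W14={t2,t8,t9} W15={t2,t6,t7,t8,t9} W23={t8} W24={t2,t8,t9} W25={t2,t6,t7,t8,t9} W34={t4,t8} W35={t8} W45={t2,t8,t9}
  W123={t8} W124={t2,t8,t9} W125={t2,t6,t7,t8,t9} W134={t8} W135={t8} W145={t2,t8,t9} W234={t8} W235={t8} W245={t2,t8,t9} W345={t8}
  W1234={t8} W1235={t8} W1245={t2,t8,t9} W1345={t8} W2345={t8}
  W12345={t8}
components per intersection:
  W1: {t1,t2,t9} {t5,t6,t7,t8}
  W2: {t1,t2,t9} {t6,t7,t8}
  W3: {t4,t8}
  W4: {t2,t9} {t4,t8}
  W5: {t2,t9} {t3,t6,t7,t8}
  W12: {t1,t2,t9} {t6,t7,t8}
  W13: {t8}
  W14: {t2,t9} {t8}
  W15: {t2,t9} {t6,t7,t8}
  W23: {t8}
  W24: {t2,t9} {t8}
  W25: {t2,t9} {t6,t7,t8}
  W34: {t4,t8}
  W35: {t8}
  W45: {t2,t9} {t8}
  W123: {t8}
  W124: {t2,t9} {t8}
  W125: {t2,t9} {t6,t7,t8}
  W134: {t8}
  W135: {t8}
  W145: {t2,t9} {t8}
  W234: {t8}
  W235: {t8}
  W245: {t2,t9} {t8}
  W345: {t8}
  W1234: {t8}
  W1235: {t8}
  W1245: {t2,t9} {t8}
  W1345: {t8}
  W2345: {t8}
  W12345: {t8}
C dims 9,16,14,6; δ0: rk 7, SNF 1^7; δ1: rk 9, SNF 1^9; δ2: rk 5, SNF 1^5
Ȟ^0 = (9 − 7) − 0 = 2, so Ȟ^0 ≅ Z^2
Ȟ^1 = (16 − 9) − 7 = 0, so Ȟ^1 ≅ 0
Ȟ^2 = (14 − 5) − 9 = 0, so Ȟ^2 ≅ 0


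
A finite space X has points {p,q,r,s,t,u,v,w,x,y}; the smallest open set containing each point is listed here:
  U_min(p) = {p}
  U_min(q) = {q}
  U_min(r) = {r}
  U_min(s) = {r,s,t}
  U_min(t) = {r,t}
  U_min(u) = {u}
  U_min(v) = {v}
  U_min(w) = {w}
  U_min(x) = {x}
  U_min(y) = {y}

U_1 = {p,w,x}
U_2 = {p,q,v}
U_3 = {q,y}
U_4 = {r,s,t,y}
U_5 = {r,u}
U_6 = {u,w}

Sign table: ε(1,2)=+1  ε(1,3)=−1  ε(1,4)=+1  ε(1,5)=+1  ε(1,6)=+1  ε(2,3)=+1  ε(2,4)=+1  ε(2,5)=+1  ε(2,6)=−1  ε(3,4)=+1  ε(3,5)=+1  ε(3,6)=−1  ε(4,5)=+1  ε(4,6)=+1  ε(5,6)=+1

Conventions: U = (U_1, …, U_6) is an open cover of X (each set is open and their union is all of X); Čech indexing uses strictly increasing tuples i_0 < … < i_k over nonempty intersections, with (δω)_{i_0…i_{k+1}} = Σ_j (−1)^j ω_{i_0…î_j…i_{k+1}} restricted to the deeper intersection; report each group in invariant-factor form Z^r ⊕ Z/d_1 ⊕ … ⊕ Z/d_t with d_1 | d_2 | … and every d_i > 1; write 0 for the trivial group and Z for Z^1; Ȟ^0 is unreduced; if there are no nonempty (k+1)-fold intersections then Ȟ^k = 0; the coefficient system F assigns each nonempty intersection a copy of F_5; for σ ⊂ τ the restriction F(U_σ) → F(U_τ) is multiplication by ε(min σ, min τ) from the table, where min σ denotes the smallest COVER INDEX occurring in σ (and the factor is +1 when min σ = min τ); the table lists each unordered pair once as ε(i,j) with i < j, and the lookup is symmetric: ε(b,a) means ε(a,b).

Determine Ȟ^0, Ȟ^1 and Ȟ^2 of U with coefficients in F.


nerve of the cover:
  U12={p} U16={w} U23={q} U34={y} U45={r} U56={u}
C dims 6,6; δ0: rk_F5 5
Ȟ^0 = (6 − 5) − 0 = 1, so Ȟ^0 ≅ Z/5
Ȟ^1 = (6 − 0) − 5 = 1, so Ȟ^1 ≅ Z/5
Ȟ^2 = (0 − 0) − 0 = 0, so Ȟ^2 ≅ 0

Ȟ^0 = Z/5,  Ȟ^1 = Z/5,  Ȟ^2 = 0


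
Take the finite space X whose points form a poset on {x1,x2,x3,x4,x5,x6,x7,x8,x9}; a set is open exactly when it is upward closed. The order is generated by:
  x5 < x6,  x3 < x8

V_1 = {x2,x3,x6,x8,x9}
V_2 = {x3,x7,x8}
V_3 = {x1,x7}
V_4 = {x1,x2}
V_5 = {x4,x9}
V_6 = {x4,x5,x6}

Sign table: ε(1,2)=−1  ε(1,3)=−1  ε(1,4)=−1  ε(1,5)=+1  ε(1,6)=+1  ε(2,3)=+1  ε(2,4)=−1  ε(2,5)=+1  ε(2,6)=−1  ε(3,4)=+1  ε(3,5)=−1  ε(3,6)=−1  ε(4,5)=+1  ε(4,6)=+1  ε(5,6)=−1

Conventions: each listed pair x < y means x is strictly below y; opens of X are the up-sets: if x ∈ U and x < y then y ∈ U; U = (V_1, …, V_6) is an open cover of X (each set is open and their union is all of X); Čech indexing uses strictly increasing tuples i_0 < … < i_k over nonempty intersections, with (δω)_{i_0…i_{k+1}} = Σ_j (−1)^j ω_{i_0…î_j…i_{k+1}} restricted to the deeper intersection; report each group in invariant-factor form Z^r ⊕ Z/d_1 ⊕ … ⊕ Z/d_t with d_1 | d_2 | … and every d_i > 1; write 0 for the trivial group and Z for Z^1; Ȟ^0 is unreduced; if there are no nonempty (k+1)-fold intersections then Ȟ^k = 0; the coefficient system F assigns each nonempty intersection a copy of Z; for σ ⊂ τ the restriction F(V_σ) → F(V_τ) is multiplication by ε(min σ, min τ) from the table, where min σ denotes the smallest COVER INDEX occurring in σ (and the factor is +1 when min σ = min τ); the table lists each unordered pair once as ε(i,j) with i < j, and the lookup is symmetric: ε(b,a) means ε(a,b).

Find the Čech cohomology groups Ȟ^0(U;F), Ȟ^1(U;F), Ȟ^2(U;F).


Ȟ^0(U;F) ≅ 0,  Ȟ^1(U;F) ≅ Z ⊕ Z/2,  Ȟ^2(U;F) ≅ 0

nonempty overlaps:
  V12={x3,x8} V14={x2} V15={x9} V16={x6} V23={x7} V34={x1} V56={x4}
C dims 6,7; δ0: rk 6, SNF 1^5·2
degree 0: 6−6−0 = 0 → Ȟ^0 ≅ 0
degree 1: 7−0−6 = 1 plus torsion [2] → Ȟ^1 ≅ Z ⊕ Z/2
degree 2: 0−0−0 = 0 → Ȟ^2 ≅ 0
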